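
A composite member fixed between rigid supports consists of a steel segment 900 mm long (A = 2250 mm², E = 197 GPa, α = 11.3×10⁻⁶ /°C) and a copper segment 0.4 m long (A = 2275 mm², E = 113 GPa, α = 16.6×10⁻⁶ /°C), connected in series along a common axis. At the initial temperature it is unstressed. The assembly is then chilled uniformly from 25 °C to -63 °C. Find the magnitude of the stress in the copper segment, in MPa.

σ ≈ 181 MPa (tensile)

Free thermal contraction of the whole bar: Σ αᵢΔT Lᵢ = 11.3×10⁻⁶×88×900 + 16.6×10⁻⁶×88×400 = 1.479 mm.
Since the ends are fixed, an axial force P builds up, equal in every segment, with P · Σ Lᵢ/(AᵢEᵢ) = δ_free.
Σ Lᵢ/(AᵢEᵢ) = 900/(2250×197×10³) + 400/(2275×113×10³) = 3.586×10⁻⁶ mm/N.
P = 1.479 / 3.586×10⁻⁶ = 412500 N = 412.5 kN, tensile.
σ_{copper} = P / A = 412500 / 2275 = 181.3 MPa.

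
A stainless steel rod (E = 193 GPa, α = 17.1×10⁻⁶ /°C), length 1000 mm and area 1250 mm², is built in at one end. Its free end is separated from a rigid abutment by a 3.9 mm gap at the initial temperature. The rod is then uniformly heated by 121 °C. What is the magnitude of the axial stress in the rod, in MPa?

σ ≈ 0 MPa

Free thermal elongation = αΔT L = 17.1×10⁻⁶ × 121 × 1000 = 2.069 mm.
This is smaller than the 3.9 mm clearance, so the rod expands freely without reaching the stop — the stress is zero.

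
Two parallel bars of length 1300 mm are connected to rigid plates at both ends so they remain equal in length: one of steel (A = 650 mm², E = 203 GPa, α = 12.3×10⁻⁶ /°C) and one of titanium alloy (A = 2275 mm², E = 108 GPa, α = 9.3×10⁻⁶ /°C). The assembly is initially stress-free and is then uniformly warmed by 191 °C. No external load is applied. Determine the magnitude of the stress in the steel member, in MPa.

σ ≈ 75.7 MPa (compressive)

Equilibrium of a rigid end plate with no external load gives equal and opposite internal forces ±P in the two members. Since α_{steel} > α_{titanium alloy}, heating drives the steel into compression and the titanium alloy into tension.
Setting the final lengths equal and cancelling L: (α₁ − α₂)ΔT = P/(A₁E₁) + P/(A₂E₂).
|α₁ − α₂|·ΔT = 3×10⁻⁶ × 191 = 0.000573.
1/(A₁E₁) + 1/(A₂E₂) = 1/(650×203×10³) + 1/(2275×108×10³) = 1.165×10⁻⁸ N⁻¹.
P = 0.000573 / 1.165×10⁻⁸ = 49190 N = 49.19 kN.
σ_{steel} = P/A₁ = 49190/650 = 75.68 MPa, compressive.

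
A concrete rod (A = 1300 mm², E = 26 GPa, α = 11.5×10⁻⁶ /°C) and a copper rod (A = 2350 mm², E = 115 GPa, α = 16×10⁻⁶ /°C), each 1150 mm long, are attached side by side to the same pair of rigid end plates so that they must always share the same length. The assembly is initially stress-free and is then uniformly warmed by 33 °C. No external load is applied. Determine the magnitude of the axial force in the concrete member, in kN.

Both members must finish at the same length. With the larger α, the copper tends to over-expand; the plates restrain it, putting the copper in compression and the concrete in tension. With no external load the two internal forces are equal and opposite, magnitude P.
Equating the net (thermal + elastic) strains gives |α₁ − α₂|·ΔT = P·[1/(A₁E₁) + 1/(A₂E₂)].
|α₁ − α₂|·ΔT = 4.5×10⁻⁶ × 33 = 0.0001485.
1/(A₁E₁) + 1/(A₂E₂) = 1/(1300×26×10³) + 1/(2350×115×10³) = 3.329×10⁻⁸ N⁻¹.
So P = 0.0001485 / 3.329×10⁻⁸ = 4.461 kN.

P ≈ 4.46 kN (tensile in the concrete)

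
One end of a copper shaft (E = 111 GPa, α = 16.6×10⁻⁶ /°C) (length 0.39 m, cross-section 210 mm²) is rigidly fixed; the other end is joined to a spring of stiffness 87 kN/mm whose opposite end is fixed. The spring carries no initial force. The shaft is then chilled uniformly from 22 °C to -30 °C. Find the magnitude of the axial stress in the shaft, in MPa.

If the spring were absent the shaft would shorten by αΔT L = 16.6×10⁻⁶ × 52 × 390 = 0.3366 mm.
With a force P in the spring, the elastic change of the shaft is PL/(AE) and that of the spring is P/k; compatibility requires their sum to equal δ_free.
So P = δ_free / [L/(AE) + 1/k] = 0.3366 / [ 390/(210×111×10³) + 1/(87×10³) ].
P = 0.3366 / 2.823×10⁻⁵ = 11930 N.
σ = P/A = 11930/210 = 56.8 MPa.

σ ≈ 56.8 MPa (tensile)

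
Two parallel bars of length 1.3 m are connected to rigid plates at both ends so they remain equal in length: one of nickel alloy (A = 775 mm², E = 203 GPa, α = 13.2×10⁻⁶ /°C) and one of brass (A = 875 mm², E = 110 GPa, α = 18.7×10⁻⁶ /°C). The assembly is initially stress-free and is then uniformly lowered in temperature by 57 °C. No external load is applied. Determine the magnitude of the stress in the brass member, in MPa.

Equilibrium of a rigid end plate with no external load gives equal and opposite internal forces ±P in the two members. Since α_{brass} > α_{nickel alloy}, cooling drives the brass into tension and the nickel alloy into compression.
Equating the net (thermal + elastic) strains gives |α₁ − α₂|·ΔT = P·[1/(A₁E₁) + 1/(A₂E₂)].
|α₁ − α₂|·ΔT = 5.5×10⁻⁶ × 57 = 0.0003135.
1/(A₁E₁) + 1/(A₂E₂) = 1/(775×203×10³) + 1/(875×110×10³) = 1.675×10⁻⁸ N⁻¹.
So P = 0.0003135 / 1.675×10⁻⁸ = 18.72 kN.
σ_{brass} = P/A₂ = 18720/875 = 21.4 MPa, tensile.

σ ≈ 21.4 MPa (tensile)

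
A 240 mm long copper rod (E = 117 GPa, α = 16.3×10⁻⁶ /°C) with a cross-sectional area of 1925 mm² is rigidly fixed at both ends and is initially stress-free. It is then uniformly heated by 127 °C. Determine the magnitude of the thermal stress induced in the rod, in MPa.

σ ≈ 242 MPa (compressive)

Because both ends are immovable the net strain is zero, and the suppressed thermal strain is αΔT = 16.3×10⁻⁶ × 127 = 2070.1×10⁻⁶.
Hence σ = E·αΔT = 117×10³ × 2070.1×10⁻⁶ = 242.2 MPa, compressive.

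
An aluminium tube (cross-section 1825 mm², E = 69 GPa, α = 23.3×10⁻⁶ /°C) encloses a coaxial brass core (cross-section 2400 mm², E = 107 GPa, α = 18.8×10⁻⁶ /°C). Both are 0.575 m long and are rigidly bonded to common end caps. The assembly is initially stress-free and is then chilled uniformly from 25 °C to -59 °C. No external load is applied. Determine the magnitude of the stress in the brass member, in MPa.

The aluminium has the larger α, so on cooling it would change length more than the brass if both were free. The rigid plates force a common final length, so the aluminium is put into tension and the brass into compression, with equal and opposite forces P (no external load).
Equating the net (thermal + elastic) strains gives |α₁ − α₂|·ΔT = P·[1/(A₁E₁) + 1/(A₂E₂)].
|α₁ − α₂|·ΔT = 4.5×10⁻⁶ × 84 = 0.000378.
1/(A₁E₁) + 1/(A₂E₂) = 1/(1825×69×10³) + 1/(2400×107×10³) = 1.184×10⁻⁸ N⁻¹.
So P = 0.000378 / 1.184×10⁻⁸ = 31.94 kN.
σ_{brass} = P/A₂ = 31940/2400 = 13.31 MPa, compressive.

σ ≈ 13.3 MPa (compressive)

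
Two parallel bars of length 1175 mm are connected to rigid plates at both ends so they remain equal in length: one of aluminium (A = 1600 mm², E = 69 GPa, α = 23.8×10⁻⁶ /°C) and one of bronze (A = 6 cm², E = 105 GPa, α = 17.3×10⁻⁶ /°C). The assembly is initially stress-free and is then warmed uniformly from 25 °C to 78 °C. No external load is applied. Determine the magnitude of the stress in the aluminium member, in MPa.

σ ≈ 8.64 MPa (compressive)

Both members must finish at the same length. With the larger α, the aluminium tends to over-expand; the plates restrain it, putting the aluminium in compression and the bronze in tension. With no external load the two internal forces are equal and opposite, magnitude P.
Equating the net (thermal + elastic) strains gives |α₁ − α₂|·ΔT = P·[1/(A₁E₁) + 1/(A₂E₂)].
|α₁ − α₂|·ΔT = 6.5×10⁻⁶ × 53 = 0.0003445.
1/(A₁E₁) + 1/(A₂E₂) = 1/(1600×69×10³) + 1/(600×105×10³) = 2.493×10⁻⁸ N⁻¹.
So P = 0.0003445 / 2.493×10⁻⁸ = 13.82 kN.
σ_{aluminium} = P/A₁ = 13820/1600 = 8.636 MPa, compressive.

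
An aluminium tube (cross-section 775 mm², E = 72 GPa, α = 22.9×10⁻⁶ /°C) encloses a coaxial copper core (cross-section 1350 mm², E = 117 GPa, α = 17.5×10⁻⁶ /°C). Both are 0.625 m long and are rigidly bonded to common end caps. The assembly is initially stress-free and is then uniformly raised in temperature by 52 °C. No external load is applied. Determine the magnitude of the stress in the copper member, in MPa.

Equilibrium of a rigid end plate with no external load gives equal and opposite internal forces ±P in the two members. Since α_{aluminium} > α_{copper}, heating drives the aluminium into compression and the copper into tension.
Setting the final lengths equal and cancelling L: (α₁ − α₂)ΔT = P/(A₁E₁) + P/(A₂E₂).
|α₁ − α₂|·ΔT = 5.4×10⁻⁶ × 52 = 0.0002808.
1/(A₁E₁) + 1/(A₂E₂) = 1/(775×72×10³) + 1/(1350×117×10³) = 2.425×10⁻⁸ N⁻¹.
So P = 0.0002808 / 2.425×10⁻⁸ = 11.58 kN.
σ_{copper} = P/A₂ = 11580/1350 = 8.577 MPa, tensile.

σ ≈ 8.58 MPa (tensile)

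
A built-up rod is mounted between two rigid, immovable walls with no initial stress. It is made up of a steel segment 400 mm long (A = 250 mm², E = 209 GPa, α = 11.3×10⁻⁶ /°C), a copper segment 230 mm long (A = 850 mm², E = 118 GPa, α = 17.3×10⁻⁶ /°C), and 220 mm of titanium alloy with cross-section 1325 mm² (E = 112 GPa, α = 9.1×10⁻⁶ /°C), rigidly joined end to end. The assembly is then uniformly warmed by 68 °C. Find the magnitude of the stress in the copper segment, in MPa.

If the supports were absent, the total length change would be Σ αᵢΔT Lᵢ = 11.3×10⁻⁶×68×400 + 17.3×10⁻⁶×68×230 + 9.1×10⁻⁶×68×220 = 0.7141 mm.
The walls prevent any net length change, so an axial force P (same in every segment) develops. Compatibility: P · Σ Lᵢ/(AᵢEᵢ) = δ_free.
The series flexibility is Σ Lᵢ/(AᵢEᵢ) = 400/(250×209×10³) + 230/(850×118×10³) + 220/(1325×112×10³) = 1.143×10⁻⁵ mm/N.
Hence P = δ_free / Σ(L/AE) = 0.7141/1.143×10⁻⁵ = 62.47 kN (compressive).
σ_{copper} = P / A = 62470 / 850 = 73.49 MPa.

σ ≈ 73.5 MPa (compressive)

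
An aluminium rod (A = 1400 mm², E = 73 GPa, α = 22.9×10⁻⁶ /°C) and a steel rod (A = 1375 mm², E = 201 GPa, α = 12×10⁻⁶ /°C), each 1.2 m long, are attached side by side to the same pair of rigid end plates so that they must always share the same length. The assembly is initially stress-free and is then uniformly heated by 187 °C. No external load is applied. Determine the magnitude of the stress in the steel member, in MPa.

Both members must finish at the same length. With the larger α, the aluminium tends to over-expand; the plates restrain it, putting the aluminium in compression and the steel in tension. With no external load the two internal forces are equal and opposite, magnitude P.
Setting the final lengths equal and cancelling L: (α₁ − α₂)ΔT = P/(A₁E₁) + P/(A₂E₂).
|α₁ − α₂|·ΔT = 10.9×10⁻⁶ × 187 = 0.002038.
1/(A₁E₁) + 1/(A₂E₂) = 1/(1400×73×10³) + 1/(1375×201×10³) = 1.34×10⁻⁸ N⁻¹.
So P = 0.002038 / 1.34×10⁻⁸ = 152.1 kN.
σ_{steel} = P/A₂ = 152100/1375 = 110.6 MPa, tensile.

σ ≈ 111 MPa (tensile)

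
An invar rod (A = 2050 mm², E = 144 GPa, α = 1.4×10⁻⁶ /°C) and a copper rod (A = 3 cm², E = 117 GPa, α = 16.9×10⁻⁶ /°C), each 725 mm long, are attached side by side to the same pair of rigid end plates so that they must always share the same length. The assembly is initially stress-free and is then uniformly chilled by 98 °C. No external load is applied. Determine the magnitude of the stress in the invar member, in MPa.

σ ≈ 23.2 MPa (compressive)

The copper has the larger α, so on cooling it would change length more than the invar if both were free. The rigid plates force a common final length, so the copper is put into tension and the invar into compression, with equal and opposite forces P (no external load).
Equating the net (thermal + elastic) strains gives |α₁ − α₂|·ΔT = P·[1/(A₁E₁) + 1/(A₂E₂)].
|α₁ − α₂|·ΔT = 15.5×10⁻⁶ × 98 = 0.001519.
1/(A₁E₁) + 1/(A₂E₂) = 1/(2050×144×10³) + 1/(300×117×10³) = 3.188×10⁻⁸ N⁻¹.
So P = 0.001519 / 3.188×10⁻⁸ = 47.65 kN.
σ_{invar} = P/A₁ = 47650/2050 = 23.24 MPa, compressive.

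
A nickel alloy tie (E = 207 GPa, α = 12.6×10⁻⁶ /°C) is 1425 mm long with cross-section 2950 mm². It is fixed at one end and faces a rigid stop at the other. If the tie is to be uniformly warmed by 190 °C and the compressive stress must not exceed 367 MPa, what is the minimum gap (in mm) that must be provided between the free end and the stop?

g ≈ 0.885 mm

Free expansion if unrestrained: δ_free = αΔT L = 12.6×10⁻⁶ × 190 × 1425 = 3.411 mm.
At the allowable stress the elastic shortening the wall may impose is σL/E = 367 × 1425 / (207×10³) = 2.526 mm.
The gap must absorb the remainder: g_min = 3.411 − 2.526 = 0.885 mm.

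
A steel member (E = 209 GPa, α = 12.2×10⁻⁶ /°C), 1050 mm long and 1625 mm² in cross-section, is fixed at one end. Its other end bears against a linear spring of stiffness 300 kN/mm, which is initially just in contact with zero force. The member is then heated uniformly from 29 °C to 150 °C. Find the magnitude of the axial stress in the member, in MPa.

The unrestrained thermal change is αΔT L = 12.2×10⁻⁶ × 121 × 1050 = 1.55 mm.
Let P be the compressive force at the spring. The member shortens elastically by PL/(AE) and the spring compresses by P/k; together these equal δ_free.
P [ L/(AE) + 1/k ] = δ_free → P [ 1050/(1625×209×10³) + 1/(300×10³) ] = 1.55.
P = 1.55 / 6.425×10⁻⁶ = 241200 N.
σ = P/A = 241200/1625 = 148.5 MPa.

σ ≈ 148 MPa (compressive)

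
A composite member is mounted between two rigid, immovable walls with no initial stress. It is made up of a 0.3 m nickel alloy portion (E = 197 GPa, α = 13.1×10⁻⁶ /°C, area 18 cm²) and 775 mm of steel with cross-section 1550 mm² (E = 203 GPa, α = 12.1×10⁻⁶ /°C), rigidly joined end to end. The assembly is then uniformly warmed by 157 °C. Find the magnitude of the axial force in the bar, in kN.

P ≈ 631 kN (compressive)

Free thermal expansion of the whole bar: Σ αᵢΔT Lᵢ = 13.1×10⁻⁶×157×300 + 12.1×10⁻⁶×157×775 = 2.089 mm.
Since the ends are fixed, an axial force P builds up, equal in every segment, with P · Σ Lᵢ/(AᵢEᵢ) = δ_free.
The series flexibility is Σ Lᵢ/(AᵢEᵢ) = 300/(1800×197×10³) + 775/(1550×203×10³) = 3.309×10⁻⁶ mm/N.
So P = 2.089 / 3.309×10⁻⁶ = 631.4 kN, compressive.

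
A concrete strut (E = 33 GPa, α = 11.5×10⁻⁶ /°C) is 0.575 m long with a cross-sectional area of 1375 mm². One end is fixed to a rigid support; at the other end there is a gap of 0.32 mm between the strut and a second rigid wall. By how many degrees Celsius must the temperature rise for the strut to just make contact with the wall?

ΔT ≈ 48.4 °C

Contact occurs when the free expansion equals the gap: αΔT L = 0.32 mm.
ΔT = 0.32 / (11.5×10⁻⁶ × 575) = 48.39 °C.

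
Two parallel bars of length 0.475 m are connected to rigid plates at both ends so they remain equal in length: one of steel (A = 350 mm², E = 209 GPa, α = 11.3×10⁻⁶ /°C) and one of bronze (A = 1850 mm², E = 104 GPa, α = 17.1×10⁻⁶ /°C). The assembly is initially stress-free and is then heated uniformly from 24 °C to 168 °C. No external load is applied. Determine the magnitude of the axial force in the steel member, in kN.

The bronze has the larger α, so on heating it would change length more than the steel if both were free. The rigid plates force a common final length, so the bronze is put into compression and the steel into tension, with equal and opposite forces P (no external load).
Equating the net (thermal + elastic) strains gives |α₁ − α₂|·ΔT = P·[1/(A₁E₁) + 1/(A₂E₂)].
|α₁ − α₂|·ΔT = 5.8×10⁻⁶ × 144 = 0.0008352.
1/(A₁E₁) + 1/(A₂E₂) = 1/(350×209×10³) + 1/(1850×104×10³) = 1.887×10⁻⁸ N⁻¹.
So P = 0.0008352 / 1.887×10⁻⁸ = 44.27 kN.

P ≈ 44.3 kN (tensile in the steel)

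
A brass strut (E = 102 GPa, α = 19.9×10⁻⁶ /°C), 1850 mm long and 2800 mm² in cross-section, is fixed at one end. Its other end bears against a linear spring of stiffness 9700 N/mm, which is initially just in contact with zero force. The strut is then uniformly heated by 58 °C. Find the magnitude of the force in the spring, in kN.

Free thermal expansion: δ_free = αΔT L = 19.9×10⁻⁶ × 58 × 1850 = 2.135 mm.
Let P be the compressive force at the spring. The strut shortens elastically by PL/(AE) and the spring compresses by P/k; together these equal δ_free.
So P = δ_free / [L/(AE) + 1/k] = 2.135 / [ 1850/(2800×102×10³) + 1/(9700) ].
P = 2.135 / 0.0001096 = 19490 N.

P ≈ 19.5 kN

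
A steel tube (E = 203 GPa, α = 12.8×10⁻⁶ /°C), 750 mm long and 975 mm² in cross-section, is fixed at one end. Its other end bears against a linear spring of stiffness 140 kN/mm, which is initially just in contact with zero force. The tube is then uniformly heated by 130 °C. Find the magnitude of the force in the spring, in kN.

If the spring were absent the tube would lengthen by αΔT L = 12.8×10⁻⁶ × 130 × 750 = 1.248 mm.
With a force P in the spring, the elastic change of the tube is PL/(AE) and that of the spring is P/k; compatibility requires their sum to equal δ_free.
So P = δ_free / [L/(AE) + 1/k] = 1.248 / [ 750/(975×203×10³) + 1/(140×10³) ].
P = 1.248 / 1.093×10⁻⁵ = 114200 N.

P ≈ 114 kN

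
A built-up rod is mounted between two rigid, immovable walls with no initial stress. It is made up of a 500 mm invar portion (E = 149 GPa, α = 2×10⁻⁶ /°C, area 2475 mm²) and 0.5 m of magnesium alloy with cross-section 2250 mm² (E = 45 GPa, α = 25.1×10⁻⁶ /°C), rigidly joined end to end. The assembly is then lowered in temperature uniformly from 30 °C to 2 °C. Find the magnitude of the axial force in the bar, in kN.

With the walls removed the bar would change length by δ_free = Σ αᵢΔT Lᵢ = 2×10⁻⁶×28×500 + 25.1×10⁻⁶×28×500 = 0.3794 mm.
The rigid supports impose zero overall length change; the single axial force P common to all segments must satisfy P Σ Lᵢ/(AᵢEᵢ) = δ_free.
The series flexibility is Σ Lᵢ/(AᵢEᵢ) = 500/(2475×149×10³) + 500/(2250×45×10³) = 6.294×10⁻⁶ mm/N.
So P = 0.3794 / 6.294×10⁻⁶ = 60.28 kN, tensile.

P ≈ 60.3 kN (tensile)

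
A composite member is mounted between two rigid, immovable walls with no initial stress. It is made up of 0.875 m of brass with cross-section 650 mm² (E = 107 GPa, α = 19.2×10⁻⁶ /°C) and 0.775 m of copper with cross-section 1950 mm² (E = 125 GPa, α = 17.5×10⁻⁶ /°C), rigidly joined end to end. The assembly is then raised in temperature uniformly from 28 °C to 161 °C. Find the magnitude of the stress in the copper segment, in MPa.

σ ≈ 131 MPa (compressive)

With the walls removed the bar would change length by δ_free = Σ αᵢΔT Lᵢ = 19.2×10⁻⁶×133×875 + 17.5×10⁻⁶×133×775 = 4.038 mm.
The rigid supports impose zero overall length change; the single axial force P common to all segments must satisfy P Σ Lᵢ/(AᵢEᵢ) = δ_free.
Σ Lᵢ/(AᵢEᵢ) = 875/(650×107×10³) + 775/(1950×125×10³) = 1.576×10⁻⁵ mm/N.
P = 4.038 / 1.576×10⁻⁵ = 256200 N = 256.2 kN, compressive.
σ_{copper} = P / A = 256200 / 1950 = 131.4 MPa.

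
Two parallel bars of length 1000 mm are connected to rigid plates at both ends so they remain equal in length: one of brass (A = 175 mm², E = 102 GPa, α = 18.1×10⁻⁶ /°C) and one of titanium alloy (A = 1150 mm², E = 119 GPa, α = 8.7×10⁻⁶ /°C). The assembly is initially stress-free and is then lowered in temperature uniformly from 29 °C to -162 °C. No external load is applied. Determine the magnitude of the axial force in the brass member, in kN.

P ≈ 28.4 kN (tensile in the brass)

Both members must finish at the same length. With the larger α, the brass tends to over-contract; the plates restrain it, putting the brass in tension and the titanium alloy in compression. With no external load the two internal forces are equal and opposite, magnitude P.
Compatibility of the two members (thermal + elastic change equal): (α₁ − α₂)ΔT = P·[1/(A₁E₁) + 1/(A₂E₂)].
|α₁ − α₂|·ΔT = 9.4×10⁻⁶ × 191 = 0.001795.
1/(A₁E₁) + 1/(A₂E₂) = 1/(175×102×10³) + 1/(1150×119×10³) = 6.333×10⁻⁸ N⁻¹.
P = 0.001795 / 6.333×10⁻⁸ = 28350 N = 28.35 kN.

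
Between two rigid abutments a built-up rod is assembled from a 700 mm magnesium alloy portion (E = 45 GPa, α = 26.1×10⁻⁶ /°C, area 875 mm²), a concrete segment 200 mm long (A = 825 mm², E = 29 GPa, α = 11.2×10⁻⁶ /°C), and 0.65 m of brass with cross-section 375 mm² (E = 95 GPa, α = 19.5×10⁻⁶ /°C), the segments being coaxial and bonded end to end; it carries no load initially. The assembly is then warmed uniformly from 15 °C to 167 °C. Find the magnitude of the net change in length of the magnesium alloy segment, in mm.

|ΔL| ≈ 0.757 mm

With the walls removed the bar would change length by δ_free = Σ αᵢΔT Lᵢ = 26.1×10⁻⁶×152×700 + 11.2×10⁻⁶×152×200 + 19.5×10⁻⁶×152×650 = 5.044 mm.
The rigid supports impose zero overall length change; the single axial force P common to all segments must satisfy P Σ Lᵢ/(AᵢEᵢ) = δ_free.
The series flexibility is Σ Lᵢ/(AᵢEᵢ) = 700/(875×45×10³) + 200/(825×29×10³) + 650/(375×95×10³) = 4.438×10⁻⁵ mm/N.
P = 5.044 / 4.438×10⁻⁵ = 113700 N = 113.7 kN, compressive.
For the magnesium alloy segment, free thermal change = 26.1×10⁻⁶×152×700 = 2.777 mm and elastic change from P = 113700×700/(875×45×10³) = 2.02 mm; these oppose, so the net change is 0.757 mm (segment lengthens).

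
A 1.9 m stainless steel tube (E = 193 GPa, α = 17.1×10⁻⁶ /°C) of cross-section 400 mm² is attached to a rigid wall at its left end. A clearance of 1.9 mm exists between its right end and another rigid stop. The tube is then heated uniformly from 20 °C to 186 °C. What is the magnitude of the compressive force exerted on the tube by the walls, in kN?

P ≈ 142 kN

If the wall were absent the tube would grow by αΔT L = 17.1×10⁻⁶ × 166 × 1900 = 5.393 mm.
After closing the 1.9 mm clearance, 5.393 − 1.9 = 3.493 mm of expansion remains to be suppressed by the wall.
Compatibility: PL/(AE) = 3.493 mm, so σ = P/A = E × (3.493/1900) = 354.8 MPa.
P = σA = 354.8 × 400 = 141.9 kN.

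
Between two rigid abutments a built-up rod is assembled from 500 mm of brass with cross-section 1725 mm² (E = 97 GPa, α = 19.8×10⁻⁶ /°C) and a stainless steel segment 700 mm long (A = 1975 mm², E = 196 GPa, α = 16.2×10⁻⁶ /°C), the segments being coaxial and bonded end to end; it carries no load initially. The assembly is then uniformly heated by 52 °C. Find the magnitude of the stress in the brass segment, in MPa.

If the supports were absent, the total length change would be Σ αᵢΔT Lᵢ = 19.8×10⁻⁶×52×500 + 16.2×10⁻⁶×52×700 = 1.104 mm.
The rigid supports impose zero overall length change; the single axial force P common to all segments must satisfy P Σ Lᵢ/(AᵢEᵢ) = δ_free.
The series flexibility is Σ Lᵢ/(AᵢEᵢ) = 500/(1725×97×10³) + 700/(1975×196×10³) = 4.797×10⁻⁶ mm/N.
P = 1.104 / 4.797×10⁻⁶ = 230300 N = 230.3 kN, compressive.
σ_{brass} = P / A = 230300 / 1725 = 133.5 MPa.

σ ≈ 133 MPa (compressive)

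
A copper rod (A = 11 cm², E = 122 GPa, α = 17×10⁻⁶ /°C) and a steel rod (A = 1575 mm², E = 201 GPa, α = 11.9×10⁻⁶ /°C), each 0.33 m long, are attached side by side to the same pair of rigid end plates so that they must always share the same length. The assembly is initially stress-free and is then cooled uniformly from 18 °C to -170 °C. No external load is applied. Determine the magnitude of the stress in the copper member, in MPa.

Both members must finish at the same length. With the larger α, the copper tends to over-contract; the plates restrain it, putting the copper in tension and the steel in compression. With no external load the two internal forces are equal and opposite, magnitude P.
Equating the net (thermal + elastic) strains gives |α₁ − α₂|·ΔT = P·[1/(A₁E₁) + 1/(A₂E₂)].
|α₁ − α₂|·ΔT = 5.1×10⁻⁶ × 188 = 0.0009588.
1/(A₁E₁) + 1/(A₂E₂) = 1/(1100×122×10³) + 1/(1575×201×10³) = 1.061×10⁻⁸ N⁻¹.
P = 0.0009588 / 1.061×10⁻⁸ = 90360 N = 90.36 kN.
σ_{copper} = P/A₁ = 90360/1100 = 82.15 MPa, tensile.

σ ≈ 82.1 MPa (tensile)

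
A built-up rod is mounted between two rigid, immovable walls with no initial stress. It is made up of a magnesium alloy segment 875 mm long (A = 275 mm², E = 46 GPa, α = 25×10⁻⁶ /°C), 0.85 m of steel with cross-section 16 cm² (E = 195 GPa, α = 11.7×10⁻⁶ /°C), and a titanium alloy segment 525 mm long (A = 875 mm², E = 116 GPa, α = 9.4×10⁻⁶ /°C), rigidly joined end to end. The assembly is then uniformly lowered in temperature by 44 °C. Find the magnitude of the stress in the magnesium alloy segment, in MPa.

With the walls removed the bar would change length by δ_free = Σ αᵢΔT Lᵢ = 25×10⁻⁶×44×875 + 11.7×10⁻⁶×44×850 + 9.4×10⁻⁶×44×525 = 1.617 mm.
The rigid supports impose zero overall length change; the single axial force P common to all segments must satisfy P Σ Lᵢ/(AᵢEᵢ) = δ_free.
Σ Lᵢ/(AᵢEᵢ) = 875/(275×46×10³) + 850/(1600×195×10³) + 525/(875×116×10³) = 7.707×10⁻⁵ mm/N.
Hence P = δ_free / Σ(L/AE) = 1.617/7.707×10⁻⁵ = 20.98 kN (tensile).
σ_{magnesium alloy} = P / A = 20980 / 275 = 76.31 MPa.

σ ≈ 76.3 MPa (tensile)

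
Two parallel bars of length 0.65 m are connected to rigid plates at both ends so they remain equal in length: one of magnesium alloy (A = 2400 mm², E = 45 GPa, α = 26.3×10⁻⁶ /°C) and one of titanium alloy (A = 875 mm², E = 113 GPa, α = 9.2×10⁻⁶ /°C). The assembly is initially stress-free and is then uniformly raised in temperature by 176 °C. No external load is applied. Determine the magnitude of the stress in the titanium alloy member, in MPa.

Equilibrium of a rigid end plate with no external load gives equal and opposite internal forces ±P in the two members. Since α_{magnesium alloy} > α_{titanium alloy}, heating drives the magnesium alloy into compression and the titanium alloy into tension.
Compatibility of the two members (thermal + elastic change equal): (α₁ − α₂)ΔT = P·[1/(A₁E₁) + 1/(A₂E₂)].
|α₁ − α₂|·ΔT = 17.1×10⁻⁶ × 176 = 0.00301.
1/(A₁E₁) + 1/(A₂E₂) = 1/(2400×45×10³) + 1/(875×113×10³) = 1.937×10⁻⁸ N⁻¹.
P = 0.00301 / 1.937×10⁻⁸ = 155300 N = 155.3 kN.
σ_{titanium alloy} = P/A₂ = 155300/875 = 177.5 MPa, tensile.

σ ≈ 178 MPa (tensile)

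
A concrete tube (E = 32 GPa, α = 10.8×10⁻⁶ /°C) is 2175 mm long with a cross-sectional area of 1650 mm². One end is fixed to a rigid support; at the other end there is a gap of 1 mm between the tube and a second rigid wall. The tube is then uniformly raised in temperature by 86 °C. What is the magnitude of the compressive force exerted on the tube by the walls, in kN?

P ≈ 24.8 kN

Free thermal elongation = αΔT L = 10.8×10⁻⁶ × 86 × 2175 = 2.02 mm.
After closing the 1 mm clearance, 2.02 − 1 = 1.02 mm of expansion remains to be suppressed by the wall.
Compatibility: PL/(AE) = 1.02 mm, so σ = P/A = E × (1.02/2175) = 15.01 MPa.
Force on the wall = σA = 15.01 × 1650 mm² = 24.76 kN.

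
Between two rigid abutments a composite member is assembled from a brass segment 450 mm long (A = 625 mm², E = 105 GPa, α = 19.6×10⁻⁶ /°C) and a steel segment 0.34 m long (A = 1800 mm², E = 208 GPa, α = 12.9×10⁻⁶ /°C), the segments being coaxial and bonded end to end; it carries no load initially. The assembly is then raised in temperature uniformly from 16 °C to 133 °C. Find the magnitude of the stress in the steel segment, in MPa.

If the supports were absent, the total length change would be Σ αᵢΔT Lᵢ = 19.6×10⁻⁶×117×450 + 12.9×10⁻⁶×117×340 = 1.545 mm.
The walls prevent any net length change, so an axial force P (same in every segment) develops. Compatibility: P · Σ Lᵢ/(AᵢEᵢ) = δ_free.
Σ Lᵢ/(AᵢEᵢ) = 450/(625×105×10³) + 340/(1800×208×10³) = 7.765×10⁻⁶ mm/N.
So P = 1.545 / 7.765×10⁻⁶ = 199 kN, compressive.
σ_{steel} = P / A = 199000 / 1800 = 110.5 MPa.

σ ≈ 111 MPa (compressive)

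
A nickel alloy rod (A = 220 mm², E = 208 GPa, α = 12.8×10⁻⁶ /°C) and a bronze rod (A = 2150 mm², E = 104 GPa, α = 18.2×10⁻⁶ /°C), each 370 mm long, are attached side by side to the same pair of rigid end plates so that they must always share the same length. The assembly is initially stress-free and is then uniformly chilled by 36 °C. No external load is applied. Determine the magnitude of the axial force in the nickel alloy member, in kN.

P ≈ 7.38 kN (compressive in the nickel alloy)

The bronze has the larger α, so on cooling it would change length more than the nickel alloy if both were free. The rigid plates force a common final length, so the bronze is put into tension and the nickel alloy into compression, with equal and opposite forces P (no external load).
Setting the final lengths equal and cancelling L: (α₁ − α₂)ΔT = P/(A₁E₁) + P/(A₂E₂).
|α₁ − α₂|·ΔT = 5.4×10⁻⁶ × 36 = 0.0001944.
1/(A₁E₁) + 1/(A₂E₂) = 1/(220×208×10³) + 1/(2150×104×10³) = 2.633×10⁻⁸ N⁻¹.
So P = 0.0001944 / 2.633×10⁻⁸ = 7.384 kN.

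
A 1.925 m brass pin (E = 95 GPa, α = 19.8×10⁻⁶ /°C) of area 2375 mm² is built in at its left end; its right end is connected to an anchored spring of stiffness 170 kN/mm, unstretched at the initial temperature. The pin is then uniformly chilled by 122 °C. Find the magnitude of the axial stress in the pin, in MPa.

σ ≈ 136 MPa (tensile)

Free thermal contraction: δ_free = αΔT L = 19.8×10⁻⁶ × 122 × 1925 = 4.65 mm.
Let P be the tensile force in the spring. The pin extends elastically by PL/(AE) and the spring stretches by P/k; together these equal δ_free.
P [ L/(AE) + 1/k ] = δ_free → P [ 1925/(2375×95×10³) + 1/(170×10³) ] = 4.65.
P = 4.65 / 1.441×10⁻⁵ = 322600 N.
σ = P/A = 322600/2375 = 135.8 MPa.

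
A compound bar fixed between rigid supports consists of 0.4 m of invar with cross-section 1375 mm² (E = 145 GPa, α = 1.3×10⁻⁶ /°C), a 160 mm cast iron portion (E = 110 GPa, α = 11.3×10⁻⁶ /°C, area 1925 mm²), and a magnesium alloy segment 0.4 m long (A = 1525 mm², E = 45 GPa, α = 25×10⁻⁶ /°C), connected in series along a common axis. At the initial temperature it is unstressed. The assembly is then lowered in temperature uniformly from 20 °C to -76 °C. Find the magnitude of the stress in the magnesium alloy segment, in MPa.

With the walls removed the bar would change length by δ_free = Σ αᵢΔT Lᵢ = 1.3×10⁻⁶×96×400 + 11.3×10⁻⁶×96×160 + 25×10⁻⁶×96×400 = 1.183 mm.
The walls prevent any net length change, so an axial force P (same in every segment) develops. Compatibility: P · Σ Lᵢ/(AᵢEᵢ) = δ_free.
Σ Lᵢ/(AᵢEᵢ) = 400/(1375×145×10³) + 160/(1925×110×10³) + 400/(1525×45×10³) = 8.591×10⁻⁶ mm/N.
So P = 1.183 / 8.591×10⁻⁶ = 137.8 kN, tensile.
σ_{magnesium alloy} = P / A = 137800 / 1525 = 90.34 MPa.

σ ≈ 90.3 MPa (tensile)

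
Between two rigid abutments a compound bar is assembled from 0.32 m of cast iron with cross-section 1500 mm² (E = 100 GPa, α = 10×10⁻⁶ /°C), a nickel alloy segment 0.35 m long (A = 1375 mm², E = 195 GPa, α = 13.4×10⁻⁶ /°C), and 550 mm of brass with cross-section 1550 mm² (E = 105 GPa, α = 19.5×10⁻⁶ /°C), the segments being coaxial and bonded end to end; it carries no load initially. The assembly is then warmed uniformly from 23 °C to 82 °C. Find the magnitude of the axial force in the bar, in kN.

P ≈ 161 kN (compressive)

With the walls removed the bar would change length by δ_free = Σ αᵢΔT Lᵢ = 10×10⁻⁶×59×320 + 13.4×10⁻⁶×59×350 + 19.5×10⁻⁶×59×550 = 1.098 mm.
The rigid supports impose zero overall length change; the single axial force P common to all segments must satisfy P Σ Lᵢ/(AᵢEᵢ) = δ_free.
The series flexibility is Σ Lᵢ/(AᵢEᵢ) = 320/(1500×100×10³) + 350/(1375×195×10³) + 550/(1550×105×10³) = 6.818×10⁻⁶ mm/N.
Hence P = δ_free / Σ(L/AE) = 1.098/6.818×10⁻⁶ = 161.1 kN (compressive).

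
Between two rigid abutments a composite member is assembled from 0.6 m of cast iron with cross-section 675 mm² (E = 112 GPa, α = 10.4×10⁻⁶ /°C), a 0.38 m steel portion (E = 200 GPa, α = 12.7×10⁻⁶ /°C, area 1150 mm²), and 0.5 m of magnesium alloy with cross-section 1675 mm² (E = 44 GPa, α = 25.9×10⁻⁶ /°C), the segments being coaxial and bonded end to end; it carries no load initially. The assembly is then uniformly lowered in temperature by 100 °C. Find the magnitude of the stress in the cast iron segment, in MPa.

If the supports were absent, the total length change would be Σ αᵢΔT Lᵢ = 10.4×10⁻⁶×100×600 + 12.7×10⁻⁶×100×380 + 25.9×10⁻⁶×100×500 = 2.402 mm.
The walls prevent any net length change, so an axial force P (same in every segment) develops. Compatibility: P · Σ Lᵢ/(AᵢEᵢ) = δ_free.
The series flexibility is Σ Lᵢ/(AᵢEᵢ) = 600/(675×112×10³) + 380/(1150×200×10³) + 500/(1675×44×10³) = 1.637×10⁻⁵ mm/N.
So P = 2.402 / 1.637×10⁻⁵ = 146.7 kN, tensile.
σ_{cast iron} = P / A = 146700 / 675 = 217.3 MPa.

σ ≈ 217 MPa (tensile)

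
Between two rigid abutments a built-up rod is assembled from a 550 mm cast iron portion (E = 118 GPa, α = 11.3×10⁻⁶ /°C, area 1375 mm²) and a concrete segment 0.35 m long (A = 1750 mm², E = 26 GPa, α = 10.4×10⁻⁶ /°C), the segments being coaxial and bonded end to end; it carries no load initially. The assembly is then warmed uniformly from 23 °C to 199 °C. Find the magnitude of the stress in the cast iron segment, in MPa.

Free thermal expansion of the whole bar: Σ αᵢΔT Lᵢ = 11.3×10⁻⁶×176×550 + 10.4×10⁻⁶×176×350 = 1.734 mm.
Since the ends are fixed, an axial force P builds up, equal in every segment, with P · Σ Lᵢ/(AᵢEᵢ) = δ_free.
The series flexibility is Σ Lᵢ/(AᵢEᵢ) = 550/(1375×118×10³) + 350/(1750×26×10³) = 1.108×10⁻⁵ mm/N.
P = 1.734 / 1.108×10⁻⁵ = 156500 N = 156.5 kN, compressive.
σ_{cast iron} = P / A = 156500 / 1375 = 113.8 MPa.

σ ≈ 114 MPa (compressive)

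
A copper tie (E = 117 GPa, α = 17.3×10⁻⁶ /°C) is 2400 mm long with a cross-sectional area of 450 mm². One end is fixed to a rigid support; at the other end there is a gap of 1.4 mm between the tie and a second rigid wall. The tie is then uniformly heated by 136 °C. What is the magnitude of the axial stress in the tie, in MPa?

σ ≈ 207 MPa (compressive)

Unrestrained expansion: δ_free = αΔT L = 17.3×10⁻⁶ × 136 × 2400 = 5.647 mm.
This exceeds the 1.4 mm gap, so the wall pushes back. The portion of expansion that must be recovered elastically is δ_free − gap = 5.647 − 1.4 = 4.247 mm.
That suppressed elongation corresponds to σ = E·Δ/L = 117×10³ × 4.247/2400 = 207 MPa.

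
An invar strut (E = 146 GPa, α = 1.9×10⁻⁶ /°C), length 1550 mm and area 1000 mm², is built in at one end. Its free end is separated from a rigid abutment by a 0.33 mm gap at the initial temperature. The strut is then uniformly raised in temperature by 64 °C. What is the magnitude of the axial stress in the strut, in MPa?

Free thermal elongation = αΔT L = 1.9×10⁻⁶ × 64 × 1550 = 0.1885 mm.
Since δ_free = 0.188 mm is less than the 0.33 mm gap, the strut never touches the wall. No axial force develops.

σ ≈ 0 MPa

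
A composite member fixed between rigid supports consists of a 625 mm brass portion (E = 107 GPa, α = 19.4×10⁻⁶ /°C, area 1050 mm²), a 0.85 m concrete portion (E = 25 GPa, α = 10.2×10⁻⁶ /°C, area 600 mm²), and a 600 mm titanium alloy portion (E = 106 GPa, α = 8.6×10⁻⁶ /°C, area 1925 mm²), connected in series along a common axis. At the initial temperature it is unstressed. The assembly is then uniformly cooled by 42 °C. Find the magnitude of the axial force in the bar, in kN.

If the supports were absent, the total length change would be Σ αᵢΔT Lᵢ = 19.4×10⁻⁶×42×625 + 10.2×10⁻⁶×42×850 + 8.6×10⁻⁶×42×600 = 1.09 mm.
The rigid supports impose zero overall length change; the single axial force P common to all segments must satisfy P Σ Lᵢ/(AᵢEᵢ) = δ_free.
The series flexibility is Σ Lᵢ/(AᵢEᵢ) = 625/(1050×107×10³) + 850/(600×25×10³) + 600/(1925×106×10³) = 6.517×10⁻⁵ mm/N.
So P = 1.09 / 6.517×10⁻⁵ = 16.73 kN, tensile.

P ≈ 16.7 kN (tensile)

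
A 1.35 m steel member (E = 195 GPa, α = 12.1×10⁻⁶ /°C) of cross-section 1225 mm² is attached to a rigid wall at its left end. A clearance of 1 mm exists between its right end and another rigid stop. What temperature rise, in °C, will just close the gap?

ΔT ≈ 61.2 °C

Contact occurs when the free expansion equals the gap: αΔT L = 1 mm.
So ΔT = g/(αL) = 1/(12.1×10⁻⁶ × 1350) = 61.22 °C.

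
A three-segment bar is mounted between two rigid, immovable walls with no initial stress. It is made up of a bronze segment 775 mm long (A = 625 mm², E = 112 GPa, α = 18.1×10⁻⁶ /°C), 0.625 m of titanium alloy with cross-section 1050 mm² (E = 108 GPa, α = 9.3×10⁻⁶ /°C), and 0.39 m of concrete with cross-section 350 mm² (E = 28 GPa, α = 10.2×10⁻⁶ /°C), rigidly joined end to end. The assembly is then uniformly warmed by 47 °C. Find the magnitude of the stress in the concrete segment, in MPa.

σ ≈ 56.7 MPa (compressive)

With the walls removed the bar would change length by δ_free = Σ αᵢΔT Lᵢ = 18.1×10⁻⁶×47×775 + 9.3×10⁻⁶×47×625 + 10.2×10⁻⁶×47×390 = 1.119 mm.
Since the ends are fixed, an axial force P builds up, equal in every segment, with P · Σ Lᵢ/(AᵢEᵢ) = δ_free.
Σ Lᵢ/(AᵢEᵢ) = 775/(625×112×10³) + 625/(1050×108×10³) + 390/(350×28×10³) = 5.638×10⁻⁵ mm/N.
Hence P = δ_free / Σ(L/AE) = 1.119/5.638×10⁻⁵ = 19.86 kN (compressive).
σ_{concrete} = P / A = 19860 / 350 = 56.73 MPa.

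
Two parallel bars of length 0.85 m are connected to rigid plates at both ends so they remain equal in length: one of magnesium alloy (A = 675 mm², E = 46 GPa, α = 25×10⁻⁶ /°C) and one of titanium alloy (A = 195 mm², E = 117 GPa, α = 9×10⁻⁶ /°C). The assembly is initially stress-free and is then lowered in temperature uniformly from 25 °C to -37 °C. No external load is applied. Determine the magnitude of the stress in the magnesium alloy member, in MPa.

Equilibrium of a rigid end plate with no external load gives equal and opposite internal forces ±P in the two members. Since α_{magnesium alloy} > α_{titanium alloy}, cooling drives the magnesium alloy into tension and the titanium alloy into compression.
Equating the net (thermal + elastic) strains gives |α₁ − α₂|·ΔT = P·[1/(A₁E₁) + 1/(A₂E₂)].
|α₁ − α₂|·ΔT = 16×10⁻⁶ × 62 = 0.000992.
1/(A₁E₁) + 1/(A₂E₂) = 1/(675×46×10³) + 1/(195×117×10³) = 7.604×10⁻⁸ N⁻¹.
P = 0.000992 / 7.604×10⁻⁸ = 13050 N = 13.05 kN.
σ_{magnesium alloy} = P/A₁ = 13050/675 = 19.33 MPa, tensile.

σ ≈ 19.3 MPa (tensile)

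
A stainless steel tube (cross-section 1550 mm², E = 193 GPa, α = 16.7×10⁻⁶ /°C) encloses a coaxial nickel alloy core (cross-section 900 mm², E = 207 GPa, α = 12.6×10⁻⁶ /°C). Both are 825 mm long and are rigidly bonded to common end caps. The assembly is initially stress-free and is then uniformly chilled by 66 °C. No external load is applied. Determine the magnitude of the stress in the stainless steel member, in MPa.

The stainless steel has the larger α, so on cooling it would change length more than the nickel alloy if both were free. The rigid plates force a common final length, so the stainless steel is put into tension and the nickel alloy into compression, with equal and opposite forces P (no external load).
Setting the final lengths equal and cancelling L: (α₁ − α₂)ΔT = P/(A₁E₁) + P/(A₂E₂).
|α₁ − α₂|·ΔT = 4.1×10⁻⁶ × 66 = 0.0002706.
1/(A₁E₁) + 1/(A₂E₂) = 1/(1550×193×10³) + 1/(900×207×10³) = 8.71×10⁻⁹ N⁻¹.
P = 0.0002706 / 8.71×10⁻⁹ = 31070 N = 31.07 kN.
σ_{stainless steel} = P/A₁ = 31070/1550 = 20.04 MPa, tensile.

σ ≈ 20 MPa (tensile)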